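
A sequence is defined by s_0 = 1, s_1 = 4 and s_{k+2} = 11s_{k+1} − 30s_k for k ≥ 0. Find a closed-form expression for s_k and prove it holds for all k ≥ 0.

Claim: s_k = 2·5^k − 6^k.

Base cases: s_0 = 1 and 2·5^0 − 6^0 = 1; s_1 = 4 and 2·5^1 − 6^1 = 4.
Assume s_j = 2·5^j − 6^j for all 0 ≤ j ≤ r, where r ≥ 1.
Then s_{r+1} = 11s_r − 30s_{r−1} = 11·(2·5^r − 6^r) − 30·(2·5^{r−1} − 6^{r−1}) = 2·(11·5 − 30)5^{r−1} − (11·6 − 30)6^{r−1} = 50·5^{r−1} − 36·6^{r−1} = 2·5^{r+1} − 6^{r+1}.
So the formula holds for r+1, and by strong induction s_k = 2·5^k − 6^k for all k ≥ 0.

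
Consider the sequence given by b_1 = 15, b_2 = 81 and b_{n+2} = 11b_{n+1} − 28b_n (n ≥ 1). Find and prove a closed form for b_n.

Claim: b_n = 2·4^n + 7^n.

Base cases: b_1 = 15 and 2·4^1 + 7^1 = 15; b_2 = 81 and 2·4^2 + 7^2 = 81.
Assume b_j = 2·4^j + 7^j for all 1 ≤ j ≤ k, where k ≥ 2.
Then b_{k+1} = 11b_k − 28b_{k−1} = 11·(2·4^k + 7^k) − 28·(2·4^{k−1} + 7^{k−1}) = 2·(11·4 − 28)4^{k−1} + (11·7 − 28)7^{k−1} = 32·4^{k−1} + 49·7^{k−1} = 2·4^{k+1} + 7^{k+1}.
So the formula holds for k+1, and by strong induction b_n = 2·4^n + 7^n for all n ≥ 1.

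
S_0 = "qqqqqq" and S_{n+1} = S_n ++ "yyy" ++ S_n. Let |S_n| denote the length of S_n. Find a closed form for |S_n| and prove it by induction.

Claim: |S_n| = 9·2^n − 3.

Base case: |S_0| = 6, and 9·2^0 − 3 = 6.
Assume |S_m| = 9·2^m − 3.
Then |S_{m+1}| = |S_m| + 3 + |S_m| = 2|S_m| + 3 = 2(9·2^m − 3) + 3 = 9·2^{m+1} − 6 + 3 = 9·2^{m+1} − 3.
Hence |S_n| = 9·2^n − 3 for every n ≥ 0, by induction.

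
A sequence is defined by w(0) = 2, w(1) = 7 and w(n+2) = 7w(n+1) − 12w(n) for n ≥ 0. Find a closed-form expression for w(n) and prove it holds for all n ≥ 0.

Claim: w(n) = 3^n + 4^n.

Base cases: w(0) = 2 and 3^0 + 4^0 = 2; w(1) = 7 and 3^1 + 4^1 = 7.
Assume w(i) = 3^i + 4^i for all 0 ≤ i ≤ j, where j ≥ 1.
Then w(j+1) = 7w(j) − 12w(j−1) = 7·(3^j + 4^j) − 12·(3^{j−1} + 4^{j−1}) = (7·3 − 12)3^{j−1} + (7·4 − 12)4^{j−1} = 9·3^{j−1} + 16·4^{j−1} = 3^{j+1} + 4^{j+1}.
Hence w(n) = 3^n + 4^n for every n ≥ 0, by strong induction.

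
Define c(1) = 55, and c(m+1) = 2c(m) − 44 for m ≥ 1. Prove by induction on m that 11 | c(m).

Base case: c(1) = 55 = 11·5, so 11 | c(1).
Assume 11 | c(k), so c(k) = 11t for some integer t.
Then c(k+1) = 2c(k) − 44 = 2·(11t) − 44 = 11(2t − 4), so 11 | c(k+1).
Hence 11 | c(m) for every m ≥ 1, by induction.

11 | c(m)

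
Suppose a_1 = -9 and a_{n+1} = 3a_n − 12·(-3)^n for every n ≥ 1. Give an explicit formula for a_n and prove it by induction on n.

Claim: a_n = -3^n + 2·(-3)^n.

Base case: a_1 = -9, and -3^1 + 2·(-3)^1 = -3 − 6 = -9.
Assume a_m = -3^m + 2·(-3)^m for some m ≥ 1.
Then a_{m+1} = 3a_m − 12·(-3)^m = 3·(-3^m + 2·(-3)^m) − 12·(-3)^m = -3^{m+1} + 6·(-3)^m − 12·(-3)^m = -3^{m+1} − 6·(-3)^m = -3^{m+1} + 2·(-3)^{m+1}.
By induction, a_n = -3^n + 2·(-3)^n for all n ≥ 1.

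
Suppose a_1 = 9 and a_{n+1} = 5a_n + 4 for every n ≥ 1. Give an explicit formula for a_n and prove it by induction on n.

Claim: a_n = 2·5^n − 1.

Base case: a_1 = 9, and 2·5^1 − 1 = 10 − 1 = 9.
Assume a_m = 2·5^m − 1 for some m ≥ 1.
Then a_{m+1} = 5a_m + 4 = 5·(2·5^m − 1) + 4 = 10·5^m − 5 + 4 = 2·5^{m+1} − 1.
This completes the inductive step, so a_n = 2·5^n − 1 for all n ≥ 1.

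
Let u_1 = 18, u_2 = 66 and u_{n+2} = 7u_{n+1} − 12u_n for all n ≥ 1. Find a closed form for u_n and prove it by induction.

Claim: u_n = 3·4^n + 2·3^n.

Base cases: u_1 = 18 and 3·4^1 + 2·3^1 = 18; u_2 = 66 and 3·4^2 + 2·3^2 = 66.
Assume u_j = 3·4^j + 2·3^j for all 1 ≤ j ≤ k, where k ≥ 2.
Then u_{k+1} = 7u_k − 12u_{k−1} = 7·(3·4^k + 2·3^k) − 12·(3·4^{k−1} + 2·3^{k−1}) = 3·(7·4 − 12)4^{k−1} + 2·(7·3 − 12)3^{k−1} = 48·4^{k−1} + 18·3^{k−1} = 3·4^{k+1} + 2·3^{k+1}.
So the formula holds for k+1, and by strong induction u_n = 3·4^n + 2·3^n for all n ≥ 1.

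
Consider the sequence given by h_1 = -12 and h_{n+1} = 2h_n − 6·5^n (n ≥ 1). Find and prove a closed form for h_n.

Claim: h_n = -2^n − 2·5^n.

Base case: h_1 = -12, and -2^1 − 2·5^1 = -2 − 10 = -12.
Assume h_m = -2^m − 2·5^m for some m ≥ 1.
Then h_{m+1} = 2h_m − 6·5^m = 2·(-2^m − 2·5^m) − 6·5^m = -2^{m+1} − 4·5^m − 6·5^m = -2^{m+1} − 10·5^m = -2^{m+1} − 2·5^{m+1}.
So the formula holds for m+1, and by induction h_n = -2^n − 2·5^n for all n ≥ 1.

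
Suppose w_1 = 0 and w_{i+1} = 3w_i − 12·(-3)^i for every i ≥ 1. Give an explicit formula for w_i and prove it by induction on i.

Claim: w_i = 2·3^i + 2·(-3)^i.

Base case: w_1 = 0, and 2·3^1 + 2·(-3)^1 = 6 − 6 = 0.
Assume w_m = 2·3^m + 2·(-3)^m for some m ≥ 1.
Then w_{m+1} = 3w_m − 12·(-3)^m = 3·(2·3^m + 2·(-3)^m) − 12·(-3)^m = 2·3^{m+1} + 6·(-3)^m − 12·(-3)^m = 2·3^{m+1} − 6·(-3)^m = 2·3^{m+1} + 2·(-3)^{m+1}.
So the formula holds for m+1, and by induction w_i = 2·3^i + 2·(-3)^i for all i ≥ 1.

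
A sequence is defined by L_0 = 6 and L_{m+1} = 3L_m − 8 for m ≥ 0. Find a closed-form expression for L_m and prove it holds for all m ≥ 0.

Claim: L_m = 2·3^m + 4.

Base case: L_0 = 6, and 2·3^0 + 4 = 2 + 4 = 6.
Assume L_r = 2·3^r + 4 for some r ≥ 0.
Then L_{r+1} = 3L_r − 8 = 3·(2·3^r + 4) − 8 = 6·3^r + 12 − 8 = 2·3^{r+1} + 4.
So the formula holds for r+1, and by induction L_m = 2·3^m + 4 for all m ≥ 0.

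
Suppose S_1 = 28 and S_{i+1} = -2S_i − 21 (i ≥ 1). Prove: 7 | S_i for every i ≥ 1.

Base case: S_1 = 28 = 7·4, so 7 | S_1.
Assume 7 | S_m, so S_m = 7t for some integer t.
Then S_{m+1} = -2S_m − 21 = -2·(7t) − 21 = 7(-2t − 3), so 7 | S_{m+1}.
By induction, 7 | S_i for all i ≥ 1.

7 | S_i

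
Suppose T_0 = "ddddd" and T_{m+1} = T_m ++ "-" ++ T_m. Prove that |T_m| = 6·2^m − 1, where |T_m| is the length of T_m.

Base case: |T_0| = 5, and 6·2^0 − 1 = 5.
Assume |T_j| = 6·2^j − 1.
Then |T_{j+1}| = |T_j| + 1 + |T_j| = 2|T_j| + 1 = 2(6·2^j − 1) + 1 = 6·2^{j+1} − 2 + 1 = 6·2^{j+1} − 1.
Hence |T_m| = 6·2^m − 1 for every m ≥ 0, by induction.

|T_m| = 6·2^m − 1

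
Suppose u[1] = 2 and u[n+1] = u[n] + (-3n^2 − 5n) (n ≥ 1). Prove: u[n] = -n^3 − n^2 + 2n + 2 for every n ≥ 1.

Base case: u[1] = 2, and -1^3 − 1^2 + 2·1 + 2 = 2.
Assume u[j] = -j^3 − j^2 + 2j + 2.
Then u[j+1] = u[j] + (-3j^2 − 5j) = (-j^3 − j^2 + 2j + 2) + (-3j^2 − 5j) = -j^3 − 4j^2 − 3j + 2,
and -(j+1)^3 − (j+1)^2 + 2·(j+1) + 2 = -j^3 − 4j^2 − 3j + 2.
Hence u[n] = -n^3 − n^2 + 2n + 2 for every n ≥ 1, by induction.

u[n] = -n^3 − n^2 + 2n + 2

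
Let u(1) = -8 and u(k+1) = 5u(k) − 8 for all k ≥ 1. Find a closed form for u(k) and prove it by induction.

Claim: u(k) = -2·5^k + 2.

Base case: u(1) = -8, and -2·5^1 + 2 = -10 + 2 = -8.
Assume u(r) = -2·5^r + 2 for some r ≥ 1.
Then u(r+1) = 5u(r) − 8 = 5·(-2·5^r + 2) − 8 = -10·5^r + 10 − 8 = -2·5^{r+1} + 2.
So the formula holds for r+1, and by induction u(k) = -2·5^k + 2 for all k ≥ 1.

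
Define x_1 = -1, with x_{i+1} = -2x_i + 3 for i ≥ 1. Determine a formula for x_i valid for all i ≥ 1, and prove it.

Claim: x_i = (-2)^i + 1.

Base case: x_1 = -1, and (-2)^1 + 1 = -2 + 1 = -1.
Assume x_j = (-2)^j + 1 for some j ≥ 1.
Then x_{j+1} = -2x_j + 3 = -2·((-2)^j + 1) + 3 = -2·(-2)^j − 2 + 3 = (-2)^{j+1} + 1.
So the formula holds for j+1, and by induction x_i = (-2)^i + 1 for all i ≥ 1.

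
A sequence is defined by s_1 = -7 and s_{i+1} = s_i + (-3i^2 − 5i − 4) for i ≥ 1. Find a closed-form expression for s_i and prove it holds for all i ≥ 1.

Claim: s_i = -i^3 − i^2 − 2i − 3.

Base case: s_1 = -7, and -1^3 − 1^2 − 2·1 − 3 = -7.
Assume s_m = -m^3 − m^2 − 2m − 3.
Then s_{m+1} = s_m + (-3m^2 − 5m − 4) = (-m^3 − m^2 − 2m − 3) + (-3m^2 − 5m − 4) = -m^3 − 4m^2 − 7m − 7,
and -(m+1)^3 − (m+1)^2 − 2·(m+1) − 3 = -m^3 − 4m^2 − 7m − 7.
By induction, s_i = -i^3 − i^2 − 2i − 3 for all i ≥ 1.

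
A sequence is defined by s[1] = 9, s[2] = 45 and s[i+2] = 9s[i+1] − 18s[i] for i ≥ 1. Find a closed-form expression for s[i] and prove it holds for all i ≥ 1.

Claim: s[i] = 3^i + 6^i.

Base cases: s[1] = 9 and 3^1 + 6^1 = 9; s[2] = 45 and 3^2 + 6^2 = 45.
Assume s[t] = 3^t + 6^t for all 1 ≤ t ≤ j, where j ≥ 2.
Then s[j+1] = 9s[j] − 18s[j−1] = 9·(3^j + 6^j) − 18·(3^{j−1} + 6^{j−1}) = (9·3 − 18)3^{j−1} + (9·6 − 18)6^{j−1} = 9·3^{j−1} + 36·6^{j−1} = 3^{j+1} + 6^{j+1}.
By strong induction, s[i] = 3^i + 6^i for all i ≥ 1.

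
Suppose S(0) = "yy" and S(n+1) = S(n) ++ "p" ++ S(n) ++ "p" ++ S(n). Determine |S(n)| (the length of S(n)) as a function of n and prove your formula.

Claim: |S(n)| = 3^{n+1} − 1.

Base case: |S(0)| = 2, and 3^{0+1} − 1 = 2.
Assume |S(m)| = 3^{m+1} − 1.
Then |S(m+1)| = 3|S(m)| + 2 = 3(3^{m+1} − 1) + 2 = 3^{m+2} − 3 + 2 = 3^{m+2} − 1.
Hence |S(n)| = 3^{n+1} − 1 for every n ≥ 0, by induction.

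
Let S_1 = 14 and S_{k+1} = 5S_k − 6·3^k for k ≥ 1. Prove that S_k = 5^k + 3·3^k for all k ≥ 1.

Base case: S_1 = 14, and 5^1 + 3·3^1 = 5 + 9 = 14.
Assume S_m = 5^m + 3·3^m for some m ≥ 1.
Then S_{m+1} = 5S_m − 6·3^m = 5·(5^m + 3·3^m) − 6·3^m = 5^{m+1} + 15·3^m − 6·3^m = 5^{m+1} + 9·3^m = 5^{m+1} + 3·3^{m+1}.
Hence S_k = 5^k + 3·3^k for every k ≥ 1, by induction.

S_k = 5^k + 3·3^k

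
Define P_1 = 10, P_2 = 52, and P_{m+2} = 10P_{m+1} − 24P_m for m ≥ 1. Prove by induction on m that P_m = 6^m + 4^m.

Base cases: P_1 = 10 and 6^1 + 4^1 = 10; P_2 = 52 and 6^2 + 4^2 = 52.
Assume P_j = 6^j + 4^j for all 1 ≤ j ≤ r, where r ≥ 2.
Then P_{r+1} = 10P_r − 24P_{r−1} = 10·(6^r + 4^r) − 24·(6^{r−1} + 4^{r−1}) = (10·6 − 24)6^{r−1} + (10·4 − 24)4^{r−1} = 36·6^{r−1} + 16·4^{r−1} = 6^{r+1} + 4^{r+1}.
This completes the inductive step, so P_m = 6^m + 4^m for all m ≥ 1.

P_m = 6^m + 4^m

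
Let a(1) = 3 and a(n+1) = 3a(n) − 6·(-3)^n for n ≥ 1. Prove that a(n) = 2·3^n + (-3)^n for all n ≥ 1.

Base case: a(1) = 3, and 2·3^1 + (-3)^1 = 6 − 3 = 3.
Assume a(j) = 2·3^j + (-3)^j for some j ≥ 1.
Then a(j+1) = 3a(j) − 6·(-3)^j = 3·(2·3^j + (-3)^j) − 6·(-3)^j = 2·3^{j+1} + 3·(-3)^j − 6·(-3)^j = 2·3^{j+1} − 3·(-3)^j = 2·3^{j+1} + (-3)^{j+1}.
Hence a(n) = 2·3^n + (-3)^n for every n ≥ 1, by induction.

a(n) = 2·3^n + (-3)^n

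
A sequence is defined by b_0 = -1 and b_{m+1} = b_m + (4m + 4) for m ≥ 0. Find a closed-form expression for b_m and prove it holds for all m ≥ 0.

Claim: b_m = 2m^2 + 2m − 1.

Base case: b_0 = -1, and 2·0^2 + 2·0 − 1 = -1.
Assume b_r = 2r^2 + 2r − 1.
Then b_{r+1} = b_r + (4r + 4) = (2r^2 + 2r − 1) + (4r + 4) = 2r^2 + 6r + 3,
and 2·(r+1)^2 + 2·(r+1) − 1 = 2r^2 + 6r + 3.
Hence b_m = 2m^2 + 2m − 1 for every m ≥ 0, by induction.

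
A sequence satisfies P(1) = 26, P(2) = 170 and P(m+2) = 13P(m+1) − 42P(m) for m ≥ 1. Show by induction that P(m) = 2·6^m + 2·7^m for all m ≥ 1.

Base cases: P(1) = 26 and 2·6^1 + 2·7^1 = 26; P(2) = 170 and 2·6^2 + 2·7^2 = 170.
Assume P(i) = 2·6^i + 2·7^i for all 1 ≤ i ≤ j, where j ≥ 2.
Then P(j+1) = 13P(j) − 42P(j−1) = 13·(2·6^j + 2·7^j) − 42·(2·6^{j−1} + 2·7^{j−1}) = 2·(13·6 − 42)6^{j−1} + 2·(13·7 − 42)7^{j−1} = 72·6^{j−1} + 98·7^{j−1} = 2·6^{j+1} + 2·7^{j+1}.
So the formula holds for j+1, and by strong induction P(m) = 2·6^m + 2·7^m for all m ≥ 1.

P(m) = 2·6^m + 2·7^m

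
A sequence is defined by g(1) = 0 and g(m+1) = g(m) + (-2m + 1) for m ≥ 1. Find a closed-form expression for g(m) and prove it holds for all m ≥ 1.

Claim: g(m) = -m^2 + 2m − 1.

Base case: g(1) = 0, and -1^2 + 2·1 − 1 = 0.
Assume g(k) = -k^2 + 2k − 1.
Then g(k+1) = g(k) + (-2k + 1) = (-k^2 + 2k − 1) + (-2k + 1) = -k^2,
and -(k+1)^2 + 2·(k+1) − 1 = -k^2.
By induction, g(m) = -m^2 + 2m − 1 for all m ≥ 1.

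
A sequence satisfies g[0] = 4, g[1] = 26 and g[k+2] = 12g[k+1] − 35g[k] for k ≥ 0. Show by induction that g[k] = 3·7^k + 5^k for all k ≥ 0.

Base cases: g[0] = 4 and 3·7^0 + 5^0 = 4; g[1] = 26 and 3·7^1 + 5^1 = 26.
Assume g[i] = 3·7^i + 5^i for all 0 ≤ i ≤ j, where j ≥ 1.
Then g[j+1] = 12g[j] − 35g[j−1] = 12·(3·7^j + 5^j) − 35·(3·7^{j−1} + 5^{j−1}) = 3·(12·7 − 35)7^{j−1} + (12·5 − 35)5^{j−1} = 147·7^{j−1} + 25·5^{j−1} = 3·7^{j+1} + 5^{j+1}.
This completes the inductive step, so g[k] = 3·7^k + 5^k for all k ≥ 0.

g[k] = 3·7^k + 5^k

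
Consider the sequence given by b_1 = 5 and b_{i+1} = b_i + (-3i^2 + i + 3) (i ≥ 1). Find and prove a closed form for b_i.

Claim: b_i = -i^3 + 2i^2 + 2i + 2.

Base case: b_1 = 5, and -1^3 + 2·1^2 + 2·1 + 2 = 5.
Assume b_r = -r^3 + 2r^2 + 2r + 2.
Then b_{r+1} = b_r + (-3r^2 + r + 3) = (-r^3 + 2r^2 + 2r + 2) + (-3r^2 + r + 3) = -r^3 − r^2 + 3r + 5,
and -(r+1)^3 + 2·(r+1)^2 + 2·(r+1) + 2 = -r^3 − r^2 + 3r + 5.
This completes the inductive step, so b_i = -i^3 + 2i^2 + 2i + 2 for all i ≥ 1.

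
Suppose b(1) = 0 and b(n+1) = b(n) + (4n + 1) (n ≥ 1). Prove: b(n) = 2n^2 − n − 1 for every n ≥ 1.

Base case: b(1) = 0, and 2·1^2 − 1 − 1 = 0.
Assume b(k) = 2k^2 − k − 1.
Then b(k+1) = b(k) + (4k + 1) = (2k^2 − k − 1) + (4k + 1) = 2k^2 + 3k,
and 2·(k+1)^2 − (k+1) − 1 = 2k^2 + 3k.
This completes the inductive step, so b(n) = 2n^2 − n − 1 for all n ≥ 1.

b(n) = 2n^2 − n − 1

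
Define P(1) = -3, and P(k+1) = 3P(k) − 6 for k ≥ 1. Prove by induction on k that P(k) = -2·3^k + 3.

Base case: P(1) = -3, and -2·3^1 + 3 = -6 + 3 = -3.
Assume P(j) = -2·3^j + 3 for some j ≥ 1.
Then P(j+1) = 3P(j) − 6 = 3·(-2·3^j + 3) − 6 = -6·3^j + 9 − 6 = -2·3^{j+1} + 3.
By induction, P(k) = -2·3^k + 3 for all k ≥ 1.

P(k) = -2·3^k + 3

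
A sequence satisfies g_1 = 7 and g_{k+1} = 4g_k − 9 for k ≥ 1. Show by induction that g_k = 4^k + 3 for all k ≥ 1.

Base case: g_1 = 7, and 4^1 + 3 = 4 + 3 = 7.
Assume g_m = 4^m + 3 for some m ≥ 1.
Then g_{m+1} = 4g_m − 9 = 4·(4^m + 3) − 9 = 4^{m+1} + 12 − 9 = 4^{m+1} + 3.
By induction, g_k = 4^k + 3 for all k ≥ 1.

g_k = 4^k + 3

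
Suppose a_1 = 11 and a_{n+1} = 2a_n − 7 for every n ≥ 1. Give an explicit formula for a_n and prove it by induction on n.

Claim: a_n = 2^{n+1} + 7.

Base case: a_1 = 11, and 2^{1+1} + 7 = 4 + 7 = 11.
Assume a_j = 2^{j+1} + 7 for some j ≥ 1.
Then a_{j+1} = 2a_j − 7 = 2·(2^{j+1} + 7) − 7 = 2^{j+2} + 14 − 7 = 2^{j+2} + 7.
So the formula holds for j+1, and by induction a_n = 2^{n+1} + 7 for all n ≥ 1.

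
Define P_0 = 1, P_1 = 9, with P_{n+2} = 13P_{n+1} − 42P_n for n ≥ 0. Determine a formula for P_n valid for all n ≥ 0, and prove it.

Claim: P_n = 3·7^n − 2·6^n.

Base cases: P_0 = 1 and 3·7^0 − 2·6^0 = 1; P_1 = 9 and 3·7^1 − 2·6^1 = 9.
Assume P_j = 3·7^j − 2·6^j for all 0 ≤ j ≤ k, where k ≥ 1.
Then P_{k+1} = 13P_k − 42P_{k−1} = 13·(3·7^k − 2·6^k) − 42·(3·7^{k−1} − 2·6^{k−1}) = 3·(13·7 − 42)7^{k−1} − 2·(13·6 − 42)6^{k−1} = 147·7^{k−1} − 72·6^{k−1} = 3·7^{k+1} − 2·6^{k+1}.
So the formula holds for k+1, and by strong induction P_n = 3·7^n − 2·6^n for all n ≥ 0.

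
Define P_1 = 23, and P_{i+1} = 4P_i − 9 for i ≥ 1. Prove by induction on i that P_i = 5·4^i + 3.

Base case: P_1 = 23, and 5·4^1 + 3 = 20 + 3 = 23.
Assume P_r = 5·4^r + 3 for some r ≥ 1.
Then P_{r+1} = 4P_r − 9 = 4·(5·4^r + 3) − 9 = 20·4^r + 12 − 9 = 5·4^{r+1} + 3.
So the formula holds for r+1, and by induction P_i = 5·4^i + 3 for all i ≥ 1.

P_i = 5·4^i + 3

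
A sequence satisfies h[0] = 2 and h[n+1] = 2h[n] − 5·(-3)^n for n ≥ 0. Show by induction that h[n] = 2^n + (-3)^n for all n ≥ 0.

Base case: h[0] = 2, and 2^0 + (-3)^0 = 1 + 1 = 2.
Assume h[r] = 2^r + (-3)^r for some r ≥ 0.
Then h[r+1] = 2h[r] − 5·(-3)^r = 2·(2^r + (-3)^r) − 5·(-3)^r = 2^{r+1} + 2·(-3)^r − 5·(-3)^r = 2^{r+1} − 3·(-3)^r = 2^{r+1} + (-3)^{r+1}.
So the formula holds for r+1, and by induction h[n] = 2^n + (-3)^n for all n ≥ 0.

h[n] = 2^n + (-3)^n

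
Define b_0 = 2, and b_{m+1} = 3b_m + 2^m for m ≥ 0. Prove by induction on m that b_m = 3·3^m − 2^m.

Base case: b_0 = 2, and 3·3^0 − 2^0 = 3 − 1 = 2.
Assume b_k = 3·3^k − 2^k for some k ≥ 0.
Then b_{k+1} = 3b_k + 2^k = 3·(3·3^k − 2^k) + 2^k = 3·3^{k+1} − 3·2^k + 2^k = 3·3^{k+1} − 2·2^k = 3·3^{k+1} − 2^{k+1}.
By induction, b_m = 3·3^m − 2^m for all m ≥ 0.

b_m = 3·3^m − 2^m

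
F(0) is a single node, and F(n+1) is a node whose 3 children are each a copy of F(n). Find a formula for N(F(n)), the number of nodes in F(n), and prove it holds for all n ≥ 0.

Claim: N(F(n)) = (3^{n+1} − 1)/2.

Base case: N(F(0)) = 1, and (3^{0+1} − 1)/2 = 1.
Assume N(F(k)) = (3^{k+1} − 1)/2.
Then N(F(k+1)) = 1 + 3N(F(k)) = 1 + 3·(3^{k+1} − 1)/2 = 1 + (3^{k+2} − 3)/2 = (2 + 3^{k+2} − 3)/2 = (3^{k+2} − 1)/2.
By induction, N(F(n)) = (3^{n+1} − 1)/2 for all n ≥ 0.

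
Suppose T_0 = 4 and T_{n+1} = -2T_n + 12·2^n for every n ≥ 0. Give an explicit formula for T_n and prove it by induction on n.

Claim: T_n = (-2)^n + 3·2^n.

Base case: T_0 = 4, and (-2)^0 + 3·2^0 = 1 + 3 = 4.
Assume T_m = (-2)^m + 3·2^m for some m ≥ 0.
Then T_{m+1} = -2T_m + 12·2^m = -2·((-2)^m + 3·2^m) + 12·2^m = (-2)^{m+1} − 6·2^m + 12·2^m = (-2)^{m+1} + 6·2^m = (-2)^{m+1} + 3·2^{m+1}.
This completes the inductive step, so T_n = (-2)^n + 3·2^n for all n ≥ 0.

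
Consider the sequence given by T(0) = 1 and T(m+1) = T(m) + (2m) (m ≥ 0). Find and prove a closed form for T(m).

Claim: T(m) = m^2 − m + 1.

Base case: T(0) = 1, and 0^2 − 0 + 1 = 1.
Assume T(k) = k^2 − k + 1.
Then T(k+1) = T(k) + (2k) = (k^2 − k + 1) + (2k) = k^2 + k + 1,
and (k+1)^2 − (k+1) + 1 = k^2 + k + 1.
Hence T(m) = m^2 − m + 1 for every m ≥ 0, by induction.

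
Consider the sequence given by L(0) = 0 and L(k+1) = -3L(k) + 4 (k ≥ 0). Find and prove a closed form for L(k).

Claim: L(k) = -(-3)^k + 1.

Base case: L(0) = 0, and -(-3)^0 + 1 = -1 + 1 = 0.
Assume L(r) = -(-3)^r + 1 for some r ≥ 0.
Then L(r+1) = -3L(r) + 4 = -3·(-(-3)^r + 1) + 4 = 3·(-3)^r − 3 + 4 = -(-3)^{r+1} + 1.
This completes the inductive step, so L(k) = -(-3)^k + 1 for all k ≥ 0.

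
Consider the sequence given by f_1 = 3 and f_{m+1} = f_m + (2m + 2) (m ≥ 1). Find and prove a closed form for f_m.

Claim: f_m = m^2 + m + 1.

Base case: f_1 = 3, and 1^2 + 1 + 1 = 3.
Assume f_r = r^2 + r + 1.
Then f_{r+1} = f_r + (2r + 2) = (r^2 + r + 1) + (2r + 2) = r^2 + 3r + 3,
and (r+1)^2 + (r+1) + 1 = r^2 + 3r + 3.
This completes the inductive step, so f_m = m^2 + m + 1 for all m ≥ 1.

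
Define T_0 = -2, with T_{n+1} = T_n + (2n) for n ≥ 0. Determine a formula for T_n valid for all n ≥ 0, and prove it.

Claim: T_n = n^2 − n − 2.

Base case: T_0 = -2, and 0^2 − 0 − 2 = -2.
Assume T_j = j^2 − j − 2.
Then T_{j+1} = T_j + (2j) = (j^2 − j − 2) + (2j) = j^2 + j − 2,
and (j+1)^2 − (j+1) − 2 = j^2 + j − 2.
Hence T_n = n^2 − n − 2 for every n ≥ 0, by induction.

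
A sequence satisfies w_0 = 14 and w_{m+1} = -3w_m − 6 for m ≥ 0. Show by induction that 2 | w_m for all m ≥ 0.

Base case: w_0 = 14 = 2·7, so 2 | w_0.
Assume 2 | w_j, so w_j = 2t for some integer t.
Then w_{j+1} = -3w_j − 6 = -3·(2t) − 6 = 2(-3t − 3), so 2 | w_{j+1}.
This completes the inductive step, so 2 | w_m for all m ≥ 0.

2 | w_m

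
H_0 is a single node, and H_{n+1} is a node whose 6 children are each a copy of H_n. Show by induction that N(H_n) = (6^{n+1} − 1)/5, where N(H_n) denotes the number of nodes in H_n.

Base case: N(H_0) = 1, and (6^{0+1} − 1)/5 = 1.
Assume N(H_j) = (6^{j+1} − 1)/5.
Then N(H_{j+1}) = 1 + 6N(H_j) = 1 + 6·(6^{j+1} − 1)/5 = 1 + (6^{j+2} − 6)/5 = (5 + 6^{j+2} − 6)/5 = (6^{j+2} − 1)/5.
Hence N(H_n) = (6^{n+1} − 1)/5 for every n ≥ 0, by induction.

N(H_n) = (6^{n+1} − 1)/5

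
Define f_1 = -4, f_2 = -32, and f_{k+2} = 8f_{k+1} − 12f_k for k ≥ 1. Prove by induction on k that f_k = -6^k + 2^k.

Base cases: f_1 = -4 and -6^1 + 2^1 = -4; f_2 = -32 and -6^2 + 2^2 = -32.
Assume f_i = -6^i + 2^i for all 1 ≤ i ≤ j, where j ≥ 2.
Then f_{j+1} = 8f_j − 12f_{j−1} = 8·(-6^j + 2^j) − 12·(-6^{j−1} + 2^{j−1}) = -(8·6 − 12)6^{j−1} + (8·2 − 12)2^{j−1} = -36·6^{j−1} + 4·2^{j−1} = -6^{j+1} + 2^{j+1}.
By strong induction, f_k = -6^k + 2^k for all k ≥ 1.

f_k = -6^k + 2^k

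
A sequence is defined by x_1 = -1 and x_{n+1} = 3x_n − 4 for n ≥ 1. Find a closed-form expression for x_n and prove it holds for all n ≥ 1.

Claim: x_n = -3^n + 2.

Base case: x_1 = -1, and -3^1 + 2 = -3 + 2 = -1.
Assume x_k = -3^k + 2 for some k ≥ 1.
Then x_{k+1} = 3x_k − 4 = 3·(-3^k + 2) − 4 = -3^{k+1} + 6 − 4 = -3^{k+1} + 2.
This completes the inductive step, so x_n = -3^n + 2 for all n ≥ 1.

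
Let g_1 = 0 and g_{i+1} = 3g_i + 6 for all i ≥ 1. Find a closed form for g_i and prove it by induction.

Claim: g_i = 3^i − 3.

Base case: g_1 = 0, and 3^1 − 3 = 3 − 3 = 0.
Assume g_j = 3^j − 3 for some j ≥ 1.
Then g_{j+1} = 3g_j + 6 = 3·(3^j − 3) + 6 = 3^{j+1} − 9 + 6 = 3^{j+1} − 3.
This completes the inductive step, so g_i = 3^i − 3 for all i ≥ 1.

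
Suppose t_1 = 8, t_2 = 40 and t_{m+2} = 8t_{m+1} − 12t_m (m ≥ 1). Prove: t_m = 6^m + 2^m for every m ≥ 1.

Base cases: t_1 = 8 and 6^1 + 2^1 = 8; t_2 = 40 and 6^2 + 2^2 = 40.
Assume t_j = 6^j + 2^j for all 1 ≤ j ≤ r, where r ≥ 2.
Then t_{r+1} = 8t_r − 12t_{r−1} = 8·(6^r + 2^r) − 12·(6^{r−1} + 2^{r−1}) = (8·6 − 12)6^{r−1} + (8·2 − 12)2^{r−1} = 36·6^{r−1} + 4·2^{r−1} = 6^{r+1} + 2^{r+1}.
This completes the inductive step, so t_m = 6^m + 2^m for all m ≥ 1.

t_m = 6^m + 2^m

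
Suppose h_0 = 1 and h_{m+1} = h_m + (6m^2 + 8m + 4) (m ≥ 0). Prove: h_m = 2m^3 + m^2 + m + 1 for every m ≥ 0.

Base case: h_0 = 1, and 2·0^3 + 0^2 + 0 + 1 = 1.
Assume h_j = 2j^3 + j^2 + j + 1.
Then h_{j+1} = h_j + (6j^2 + 8j + 4) = (2j^3 + j^2 + j + 1) + (6j^2 + 8j + 4) = 2j^3 + 7j^2 + 9j + 5,
and 2·(j+1)^3 + (j+1)^2 + (j+1) + 1 = 2j^3 + 7j^2 + 9j + 5.
By induction, h_m = 2m^3 + m^2 + m + 1 for all m ≥ 0.

h_m = 2m^3 + m^2 + m + 1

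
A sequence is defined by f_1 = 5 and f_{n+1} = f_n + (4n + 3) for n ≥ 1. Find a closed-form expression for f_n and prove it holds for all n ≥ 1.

Claim: f_n = 2n^2 + n + 2.

Base case: f_1 = 5, and 2·1^2 + 1 + 2 = 5.
Assume f_j = 2j^2 + j + 2.
Then f_{j+1} = f_j + (4j + 3) = (2j^2 + j + 2) + (4j + 3) = 2j^2 + 5j + 5,
and 2·(j+1)^2 + (j+1) + 2 = 2j^2 + 5j + 5.
This completes the inductive step, so f_n = 2n^2 + n + 2 for all n ≥ 1.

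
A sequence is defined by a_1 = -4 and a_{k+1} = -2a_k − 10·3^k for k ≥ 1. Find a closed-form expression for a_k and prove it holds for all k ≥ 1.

Claim: a_k = -(-2)^k − 2·3^k.

Base case: a_1 = -4, and -(-2)^1 − 2·3^1 = 2 − 6 = -4.
Assume a_m = -(-2)^m − 2·3^m for some m ≥ 1.
Then a_{m+1} = -2a_m − 10·3^m = -2·(-(-2)^m − 2·3^m) − 10·3^m = -(-2)^{m+1} + 4·3^m − 10·3^m = -(-2)^{m+1} − 6·3^m = -(-2)^{m+1} − 2·3^{m+1}.
This completes the inductive step, so a_k = -(-2)^k − 2·3^k for all k ≥ 1.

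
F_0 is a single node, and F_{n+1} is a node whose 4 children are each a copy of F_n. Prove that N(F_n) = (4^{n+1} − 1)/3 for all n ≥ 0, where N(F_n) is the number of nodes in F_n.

Base case: N(F_0) = 1, and (4^{0+1} − 1)/3 = 1.
Assume N(F_r) = (4^{r+1} − 1)/3.
Then N(F_{r+1}) = 1 + 4N(F_r) = 1 + 4·(4^{r+1} − 1)/3 = 1 + (4^{r+2} − 4)/3 = (3 + 4^{r+2} − 4)/3 = (4^{r+2} − 1)/3.
Hence N(F_n) = (4^{n+1} − 1)/3 for every n ≥ 0, by induction.

N(F_n) = (4^{n+1} − 1)/3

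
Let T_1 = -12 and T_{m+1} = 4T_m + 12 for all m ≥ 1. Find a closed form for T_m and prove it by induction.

Claim: T_m = -2·4^m − 4.

Base case: T_1 = -12, and -2·4^1 − 4 = -8 − 4 = -12.
Assume T_r = -2·4^r − 4 for some r ≥ 1.
Then T_{r+1} = 4T_r + 12 = 4·(-2·4^r − 4) + 12 = -8·4^r − 16 + 12 = -2·4^{r+1} − 4.
By induction, T_m = -2·4^m − 4 for all m ≥ 1.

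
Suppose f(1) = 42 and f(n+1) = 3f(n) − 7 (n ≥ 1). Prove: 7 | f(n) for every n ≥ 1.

Base case: f(1) = 42 = 7·6, so 7 | f(1).
Assume 7 | f(m), so f(m) = 7t for some integer t.
Then f(m+1) = 3f(m) − 7 = 3·(7t) − 7 = 7(3t − 1), so 7 | f(m+1).
This completes the inductive step, so 7 | f(n) for all n ≥ 1.

7 | f(n)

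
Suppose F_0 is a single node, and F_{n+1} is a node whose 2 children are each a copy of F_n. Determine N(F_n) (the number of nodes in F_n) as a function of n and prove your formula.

Claim: N(F_n) = 2^{n+1} − 1.

Base case: N(F_0) = 1, and 2^{0+1} − 1 = 1.
Assume N(F_j) = 2^{j+1} − 1.
Then N(F_{j+1}) = 1 + 2N(F_j) = 1 + 2(2^{j+1} − 1) = 2^{j+2} − 2 + 1 = 2^{j+2} − 1.
Hence N(F_n) = 2^{n+1} − 1 for every n ≥ 0, by induction.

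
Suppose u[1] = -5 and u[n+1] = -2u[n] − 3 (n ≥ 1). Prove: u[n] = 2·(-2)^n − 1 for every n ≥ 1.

Base case: u[1] = -5, and 2·(-2)^1 − 1 = -4 − 1 = -5.
Assume u[r] = 2·(-2)^r − 1 for some r ≥ 1.
Then u[r+1] = -2u[r] − 3 = -2·(2·(-2)^r − 1) − 3 = -4·(-2)^r + 2 − 3 = 2·(-2)^{r+1} − 1.
Hence u[n] = 2·(-2)^n − 1 for every n ≥ 1, by induction.

u[n] = 2·(-2)^n − 1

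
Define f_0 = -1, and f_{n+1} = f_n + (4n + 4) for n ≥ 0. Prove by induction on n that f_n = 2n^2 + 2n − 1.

Base case: f_0 = -1, and 2·0^2 + 2·0 − 1 = -1.
Assume f_j = 2j^2 + 2j − 1.
Then f_{j+1} = f_j + (4j + 4) = (2j^2 + 2j − 1) + (4j + 4) = 2j^2 + 6j + 3,
and 2·(j+1)^2 + 2·(j+1) − 1 = 2j^2 + 6j + 3.
This completes the inductive step, so f_n = 2n^2 + 2n − 1 for all n ≥ 0.

f_n = 2n^2 + 2n − 1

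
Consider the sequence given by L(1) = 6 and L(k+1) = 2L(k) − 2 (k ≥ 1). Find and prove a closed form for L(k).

Claim: L(k) = 2^{k+1} + 2.

Base case: L(1) = 6, and 2^{1+1} + 2 = 4 + 2 = 6.
Assume L(j) = 2^{j+1} + 2 for some j ≥ 1.
Then L(j+1) = 2L(j) − 2 = 2·(2^{j+1} + 2) − 2 = 2^{j+2} + 4 − 2 = 2^{j+2} + 2.
This completes the inductive step, so L(k) = 2^{k+1} + 2 for all k ≥ 1.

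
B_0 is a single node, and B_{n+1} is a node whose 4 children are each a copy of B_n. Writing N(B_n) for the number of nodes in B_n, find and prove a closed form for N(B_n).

Claim: N(B_n) = (4^{n+1} − 1)/3.

Base case: N(B_0) = 1, and (4^{0+1} − 1)/3 = 1.
Assume N(B_r) = (4^{r+1} − 1)/3.
Then N(B_{r+1}) = 1 + 4N(B_r) = 1 + 4·(4^{r+1} − 1)/3 = 1 + (4^{r+2} − 4)/3 = (3 + 4^{r+2} − 4)/3 = (4^{r+2} − 1)/3.
So the formula holds for r+1, and by induction N(B_n) = (4^{n+1} − 1)/3 for all n ≥ 0.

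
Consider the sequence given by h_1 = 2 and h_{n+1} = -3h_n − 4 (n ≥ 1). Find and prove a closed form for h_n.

Claim: h_n = -(-3)^n − 1.

Base case: h_1 = 2, and -(-3)^1 − 1 = 3 − 1 = 2.
Assume h_r = -(-3)^r − 1 for some r ≥ 1.
Then h_{r+1} = -3h_r − 4 = -3·(-(-3)^r − 1) − 4 = 3·(-3)^r + 3 − 4 = -(-3)^{r+1} − 1.
This completes the inductive step, so h_n = -(-3)^n − 1 for all n ≥ 1.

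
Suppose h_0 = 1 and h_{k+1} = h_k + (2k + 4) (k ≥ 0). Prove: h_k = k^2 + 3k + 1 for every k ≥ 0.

Base case: h_0 = 1, and 0^2 + 3·0 + 1 = 1.
Assume h_r = r^2 + 3r + 1.
Then h_{r+1} = h_r + (2r + 4) = (r^2 + 3r + 1) + (2r + 4) = r^2 + 5r + 5,
and (r+1)^2 + 3·(r+1) + 1 = r^2 + 5r + 5.
Hence h_k = k^2 + 3k + 1 for every k ≥ 0, by induction.

h_k = k^2 + 3k + 1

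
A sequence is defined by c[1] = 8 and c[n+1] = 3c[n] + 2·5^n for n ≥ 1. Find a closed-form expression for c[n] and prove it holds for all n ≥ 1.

Claim: c[n] = 3^n + 5^n.

Base case: c[1] = 8, and 3^1 + 5^1 = 3 + 5 = 8.
Assume c[m] = 3^m + 5^m for some m ≥ 1.
Then c[m+1] = 3c[m] + 2·5^m = 3·(3^m + 5^m) + 2·5^m = 3^{m+1} + 3·5^m + 2·5^m = 3^{m+1} + 5·5^m = 3^{m+1} + 5^{m+1}.
Hence c[n] = 3^n + 5^n for every n ≥ 1, by induction.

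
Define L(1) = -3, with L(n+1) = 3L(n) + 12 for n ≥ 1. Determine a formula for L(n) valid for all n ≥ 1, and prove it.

Claim: L(n) = 3^n − 6.

Base case: L(1) = -3, and 3^1 − 6 = 3 − 6 = -3.
Assume L(k) = 3^k − 6 for some k ≥ 1.
Then L(k+1) = 3L(k) + 12 = 3·(3^k − 6) + 12 = 3^{k+1} − 18 + 12 = 3^{k+1} − 6.
So the formula holds for k+1, and by induction L(n) = 3^n − 6 for all n ≥ 1.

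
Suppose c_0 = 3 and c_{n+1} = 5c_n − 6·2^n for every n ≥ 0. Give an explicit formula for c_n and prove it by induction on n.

Claim: c_n = 5^n + 2·2^n.

Base case: c_0 = 3, and 5^0 + 2·2^0 = 1 + 2 = 3.
Assume c_k = 5^k + 2·2^k for some k ≥ 0.
Then c_{k+1} = 5c_k − 6·2^k = 5·(5^k + 2·2^k) − 6·2^k = 5^{k+1} + 10·2^k − 6·2^k = 5^{k+1} + 4·2^k = 5^{k+1} + 2·2^{k+1}.
By induction, c_n = 5^n + 2·2^n for all n ≥ 0.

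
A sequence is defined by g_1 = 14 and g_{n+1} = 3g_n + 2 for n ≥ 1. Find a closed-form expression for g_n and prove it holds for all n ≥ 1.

Claim: g_n = 5·3^n − 1.

Base case: g_1 = 14, and 5·3^1 − 1 = 15 − 1 = 14.
Assume g_m = 5·3^m − 1 for some m ≥ 1.
Then g_{m+1} = 3g_m + 2 = 3·(5·3^m − 1) + 2 = 15·3^m − 3 + 2 = 5·3^{m+1} − 1.
By induction, g_n = 5·3^n − 1 for all n ≥ 1.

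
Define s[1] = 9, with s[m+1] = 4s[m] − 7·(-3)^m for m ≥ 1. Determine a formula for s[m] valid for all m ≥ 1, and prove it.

Claim: s[m] = 3·4^m + (-3)^m.

Base case: s[1] = 9, and 3·4^1 + (-3)^1 = 12 − 3 = 9.
Assume s[k] = 3·4^k + (-3)^k for some k ≥ 1.
Then s[k+1] = 4s[k] − 7·(-3)^k = 4·(3·4^k + (-3)^k) − 7·(-3)^k = 3·4^{k+1} + 4·(-3)^k − 7·(-3)^k = 3·4^{k+1} − 3·(-3)^k = 3·4^{k+1} + (-3)^{k+1}.
This completes the inductive step, so s[m] = 3·4^m + (-3)^m for all m ≥ 1.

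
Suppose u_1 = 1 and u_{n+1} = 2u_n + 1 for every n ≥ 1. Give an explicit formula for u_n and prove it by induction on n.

Claim: u_n = 2^n − 1.

Base case: u_1 = 1, and 2^1 − 1 = 2 − 1 = 1.
Assume u_m = 2^m − 1 for some m ≥ 1.
Then u_{m+1} = 2u_m + 1 = 2·(2^m − 1) + 1 = 2^{m+1} − 2 + 1 = 2^{m+1} − 1.
This completes the inductive step, so u_n = 2^n − 1 for all n ≥ 1.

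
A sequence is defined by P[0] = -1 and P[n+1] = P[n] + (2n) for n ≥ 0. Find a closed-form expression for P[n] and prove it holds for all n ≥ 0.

Claim: P[n] = n^2 − n − 1.

Base case: P[0] = -1, and 0^2 − 0 − 1 = -1.
Assume P[k] = k^2 − k − 1.
Then P[k+1] = P[k] + (2k) = (k^2 − k − 1) + (2k) = k^2 + k − 1,
and (k+1)^2 − (k+1) − 1 = k^2 + k − 1.
This completes the inductive step, so P[n] = n^2 − n − 1 for all n ≥ 0.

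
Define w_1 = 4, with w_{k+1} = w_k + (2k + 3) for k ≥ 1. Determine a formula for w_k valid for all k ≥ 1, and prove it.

Claim: w_k = k^2 + 2k + 1.

Base case: w_1 = 4, and 1^2 + 2·1 + 1 = 4.
Assume w_j = j^2 + 2j + 1.
Then w_{j+1} = w_j + (2j + 3) = (j^2 + 2j + 1) + (2j + 3) = j^2 + 4j + 4,
and (j+1)^2 + 2·(j+1) + 1 = j^2 + 4j + 4.
This completes the inductive step, so w_k = k^2 + 2k + 1 for all k ≥ 1.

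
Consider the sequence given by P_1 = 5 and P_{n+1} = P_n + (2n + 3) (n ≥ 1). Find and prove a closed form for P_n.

Claim: P_n = n^2 + 2n + 2.

Base case: P_1 = 5, and 1^2 + 2·1 + 2 = 5.
Assume P_j = j^2 + 2j + 2.
Then P_{j+1} = P_j + (2j + 3) = (j^2 + 2j + 2) + (2j + 3) = j^2 + 4j + 5,
and (j+1)^2 + 2·(j+1) + 2 = j^2 + 4j + 5.
By induction, P_n = n^2 + 2n + 2 for all n ≥ 1.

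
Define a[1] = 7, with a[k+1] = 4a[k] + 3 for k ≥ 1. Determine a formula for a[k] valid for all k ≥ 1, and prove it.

Claim: a[k] = 2·4^k − 1.

Base case: a[1] = 7, and 2·4^1 − 1 = 8 − 1 = 7.
Assume a[r] = 2·4^r − 1 for some r ≥ 1.
Then a[r+1] = 4a[r] + 3 = 4·(2·4^r − 1) + 3 = 8·4^r − 4 + 3 = 2·4^{r+1} − 1.
So the formula holds for r+1, and by induction a[k] = 2·4^k − 1 for all k ≥ 1.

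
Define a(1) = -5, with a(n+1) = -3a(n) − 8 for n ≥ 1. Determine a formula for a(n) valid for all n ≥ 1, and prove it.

Claim: a(n) = (-3)^n − 2.

Base case: a(1) = -5, and (-3)^1 − 2 = -3 − 2 = -5.
Assume a(k) = (-3)^k − 2 for some k ≥ 1.
Then a(k+1) = -3a(k) − 8 = -3·((-3)^k − 2) − 8 = -3·(-3)^k + 6 − 8 = (-3)^{k+1} − 2.
By induction, a(n) = (-3)^n − 2 for all n ≥ 1.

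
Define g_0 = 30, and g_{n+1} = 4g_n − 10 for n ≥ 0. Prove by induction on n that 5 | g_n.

Base case: g_0 = 30 = 5·6, so 5 | g_0.
Assume 5 | g_m, so g_m = 5t for some integer t.
Then g_{m+1} = 4g_m − 10 = 4·(5t) − 10 = 5(4t − 2), so 5 | g_{m+1}.
Hence 5 | g_n for every n ≥ 0, by induction.

5 | g_n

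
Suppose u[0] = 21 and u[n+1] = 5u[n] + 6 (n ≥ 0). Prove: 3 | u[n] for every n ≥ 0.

Base case: u[0] = 21 = 3·7, so 3 | u[0].
Assume 3 | u[r], so u[r] = 3t for some integer t.
Then u[r+1] = 5u[r] + 6 = 5·(3t) + 6 = 3(5t + 2), so 3 | u[r+1].
This completes the inductive step, so 3 | u[n] for all n ≥ 0.

3 | u[n]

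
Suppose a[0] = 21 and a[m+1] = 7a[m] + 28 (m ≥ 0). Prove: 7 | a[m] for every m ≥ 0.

Base case: a[0] = 21 = 7·3, so 7 | a[0].
Assume 7 | a[r], so a[r] = 7t for some integer t.
Then a[r+1] = 7a[r] + 28 = 7·(7t) + 28 = 7(7t + 4), so 7 | a[r+1].
Hence 7 | a[m] for every m ≥ 0, by induction.

7 | a[m]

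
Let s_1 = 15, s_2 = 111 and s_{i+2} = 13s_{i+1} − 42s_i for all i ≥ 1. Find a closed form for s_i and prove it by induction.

Claim: s_i = 3·7^i − 6^i.

Base cases: s_1 = 15 and 3·7^1 − 6^1 = 15; s_2 = 111 and 3·7^2 − 6^2 = 111.
Assume s_t = 3·7^t − 6^t for all 1 ≤ t ≤ j, where j ≥ 2.
Then s_{j+1} = 13s_j − 42s_{j−1} = 13·(3·7^j − 6^j) − 42·(3·7^{j−1} − 6^{j−1}) = 3·(13·7 − 42)7^{j−1} − (13·6 − 42)6^{j−1} = 147·7^{j−1} − 36·6^{j−1} = 3·7^{j+1} − 6^{j+1}.
By strong induction, s_i = 3·7^i − 6^i for all i ≥ 1.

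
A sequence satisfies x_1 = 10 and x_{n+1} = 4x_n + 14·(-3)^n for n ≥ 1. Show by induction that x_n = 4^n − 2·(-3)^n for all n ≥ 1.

Base case: x_1 = 10, and 4^1 − 2·(-3)^1 = 4 + 6 = 10.
Assume x_j = 4^j − 2·(-3)^j for some j ≥ 1.
Then x_{j+1} = 4x_j + 14·(-3)^j = 4·(4^j − 2·(-3)^j) + 14·(-3)^j = 4^{j+1} − 8·(-3)^j + 14·(-3)^j = 4^{j+1} + 6·(-3)^j = 4^{j+1} − 2·(-3)^{j+1}.
So the formula holds for j+1, and by induction x_n = 4^n − 2·(-3)^n for all n ≥ 1.

x_n = 4^n − 2·(-3)^n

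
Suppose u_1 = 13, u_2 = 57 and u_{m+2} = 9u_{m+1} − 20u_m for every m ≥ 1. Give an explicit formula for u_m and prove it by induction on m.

Claim: u_m = 5^m + 2·4^m.

Base cases: u_1 = 13 and 5^1 + 2·4^1 = 13; u_2 = 57 and 5^2 + 2·4^2 = 57.
Assume u_j = 5^j + 2·4^j for all 1 ≤ j ≤ r, where r ≥ 2.
Then u_{r+1} = 9u_r − 20u_{r−1} = 9·(5^r + 2·4^r) − 20·(5^{r−1} + 2·4^{r−1}) = (9·5 − 20)5^{r−1} + 2·(9·4 − 20)4^{r−1} = 25·5^{r−1} + 32·4^{r−1} = 5^{r+1} + 2·4^{r+1}.
By strong induction, u_m = 5^m + 2·4^m for all m ≥ 1.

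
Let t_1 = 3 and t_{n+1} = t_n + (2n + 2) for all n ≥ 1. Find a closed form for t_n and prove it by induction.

Claim: t_n = n^2 + n + 1.

Base case: t_1 = 3, and 1^2 + 1 + 1 = 3.
Assume t_j = j^2 + j + 1.
Then t_{j+1} = t_j + (2j + 2) = (j^2 + j + 1) + (2j + 2) = j^2 + 3j + 3,
and (j+1)^2 + (j+1) + 1 = j^2 + 3j + 3.
Hence t_n = n^2 + n + 1 for every n ≥ 1, by induction.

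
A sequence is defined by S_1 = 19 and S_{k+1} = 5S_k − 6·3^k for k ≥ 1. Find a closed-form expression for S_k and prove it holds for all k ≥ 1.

Claim: S_k = 2·5^k + 3·3^k.

Base case: S_1 = 19, and 2·5^1 + 3·3^1 = 10 + 9 = 19.
Assume S_j = 2·5^j + 3·3^j for some j ≥ 1.
Then S_{j+1} = 5S_j − 6·3^j = 5·(2·5^j + 3·3^j) − 6·3^j = 2·5^{j+1} + 15·3^j − 6·3^j = 2·5^{j+1} + 9·3^j = 2·5^{j+1} + 3·3^{j+1}.
So the formula holds for j+1, and by induction S_k = 2·5^k + 3·3^k for all k ≥ 1.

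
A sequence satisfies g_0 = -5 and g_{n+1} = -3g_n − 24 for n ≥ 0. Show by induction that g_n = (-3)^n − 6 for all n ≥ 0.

Base case: g_0 = -5, and (-3)^0 − 6 = 1 − 6 = -5.
Assume g_m = (-3)^m − 6 for some m ≥ 0.
Then g_{m+1} = -3g_m − 24 = -3·((-3)^m − 6) − 24 = -3·(-3)^m + 18 − 24 = (-3)^{m+1} − 6.
Hence g_n = (-3)^n − 6 for every n ≥ 0, by induction.

g_n = (-3)^n − 6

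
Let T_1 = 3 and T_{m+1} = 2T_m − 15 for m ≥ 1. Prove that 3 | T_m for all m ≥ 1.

Base case: T_1 = 3 = 3·1, so 3 | T_1.
Assume 3 | T_r, so T_r = 3t for some integer t.
Then T_{r+1} = 2T_r − 15 = 2·(3t) − 15 = 3(2t − 5), so 3 | T_{r+1}.
So the property holds for r+1, and by induction 3 | T_m for all m ≥ 1.

3 | T_m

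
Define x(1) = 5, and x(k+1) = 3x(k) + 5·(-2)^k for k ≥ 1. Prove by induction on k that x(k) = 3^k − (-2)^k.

Base case: x(1) = 5, and 3^1 − (-2)^1 = 3 + 2 = 5.
Assume x(j) = 3^j − (-2)^j for some j ≥ 1.
Then x(j+1) = 3x(j) + 5·(-2)^j = 3·(3^j − (-2)^j) + 5·(-2)^j = 3^{j+1} − 3·(-2)^j + 5·(-2)^j = 3^{j+1} + 2·(-2)^j = 3^{j+1} − (-2)^{j+1}.
This completes the inductive step, so x(k) = 3^k − (-2)^k for all k ≥ 1.

x(k) = 3^k − (-2)^k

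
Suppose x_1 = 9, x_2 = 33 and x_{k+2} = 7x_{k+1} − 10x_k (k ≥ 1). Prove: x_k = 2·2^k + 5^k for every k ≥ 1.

Base cases: x_1 = 9 and 2·2^1 + 5^1 = 9; x_2 = 33 and 2·2^2 + 5^2 = 33.
Assume x_j = 2·2^j + 5^j for all 1 ≤ j ≤ r, where r ≥ 2.
Then x_{r+1} = 7x_r − 10x_{r−1} = 7·(2·2^r + 5^r) − 10·(2·2^{r−1} + 5^{r−1}) = 2·(7·2 − 10)2^{r−1} + (7·5 − 10)5^{r−1} = 8·2^{r−1} + 25·5^{r−1} = 2·2^{r+1} + 5^{r+1}.
By strong induction, x_k = 2·2^k + 5^k for all k ≥ 1.

x_k = 2·2^k + 5^k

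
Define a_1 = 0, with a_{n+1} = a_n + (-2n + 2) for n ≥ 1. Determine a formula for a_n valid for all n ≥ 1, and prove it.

Claim: a_n = -n^2 + 3n − 2.

Base case: a_1 = 0, and -1^2 + 3·1 − 2 = 0.
Assume a_r = -r^2 + 3r − 2.
Then a_{r+1} = a_r + (-2r + 2) = (-r^2 + 3r − 2) + (-2r + 2) = -r^2 + r,
and -(r+1)^2 + 3·(r+1) − 2 = -r^2 + r.
This completes the inductive step, so a_n = -n^2 + 3n − 2 for all n ≥ 1.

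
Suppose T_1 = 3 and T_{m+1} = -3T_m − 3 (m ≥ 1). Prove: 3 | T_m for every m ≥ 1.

Base case: T_1 = 3 = 3·1, so 3 | T_1.
Assume 3 | T_r, so T_r = 3t for some integer t.
Then T_{r+1} = -3T_r − 3 = -3·(3t) − 3 = 3(-3t − 1), so 3 | T_{r+1}.
This completes the inductive step, so 3 | T_m for all m ≥ 1.

3 | T_m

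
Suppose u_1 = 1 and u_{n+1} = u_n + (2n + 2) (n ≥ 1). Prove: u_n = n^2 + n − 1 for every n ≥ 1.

Base case: u_1 = 1, and 1^2 + 1 − 1 = 1.
Assume u_j = j^2 + j − 1.
Then u_{j+1} = u_j + (2j + 2) = (j^2 + j − 1) + (2j + 2) = j^2 + 3j + 1,
and (j+1)^2 + (j+1) − 1 = j^2 + 3j + 1.
By induction, u_n = n^2 + n − 1 for all n ≥ 1.

u_n = n^2 + n − 1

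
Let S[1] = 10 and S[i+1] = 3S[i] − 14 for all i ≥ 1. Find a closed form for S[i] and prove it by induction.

Claim: S[i] = 3^i + 7.

Base case: S[1] = 10, and 3^1 + 7 = 3 + 7 = 10.
Assume S[j] = 3^j + 7 for some j ≥ 1.
Then S[j+1] = 3S[j] − 14 = 3·(3^j + 7) − 14 = 3^{j+1} + 21 − 14 = 3^{j+1} + 7.
So the formula holds for j+1, and by induction S[i] = 3^i + 7 for all i ≥ 1.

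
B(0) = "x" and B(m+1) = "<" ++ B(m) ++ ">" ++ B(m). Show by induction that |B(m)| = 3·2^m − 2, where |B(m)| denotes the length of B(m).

Base case: |B(0)| = 1, and 3·2^0 − 2 = 1.
Assume |B(j)| = 3·2^j − 2.
Then |B(j+1)| = 1 + |B(j)| + 1 + |B(j)| = 2|B(j)| + 2 = 2(3·2^j − 2) + 2 = 3·2^{j+1} − 4 + 2 = 3·2^{j+1} − 2.
By induction, |B(m)| = 3·2^m − 2 for all m ≥ 0.

|B(m)| = 3·2^m − 2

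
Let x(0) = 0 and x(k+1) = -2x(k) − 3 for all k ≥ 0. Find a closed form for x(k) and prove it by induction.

Claim: x(k) = (-2)^k − 1.

Base case: x(0) = 0, and (-2)^0 − 1 = 1 − 1 = 0.
Assume x(r) = (-2)^r − 1 for some r ≥ 0.
Then x(r+1) = -2x(r) − 3 = -2·((-2)^r − 1) − 3 = -2·(-2)^r + 2 − 3 = (-2)^{r+1} − 1.
This completes the inductive step, so x(k) = (-2)^k − 1 for all k ≥ 0.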